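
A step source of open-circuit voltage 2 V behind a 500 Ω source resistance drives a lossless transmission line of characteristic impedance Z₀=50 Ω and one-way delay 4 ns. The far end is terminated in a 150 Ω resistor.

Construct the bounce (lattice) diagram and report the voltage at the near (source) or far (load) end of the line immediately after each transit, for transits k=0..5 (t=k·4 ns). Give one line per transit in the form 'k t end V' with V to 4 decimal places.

Γ_L=0.500000, Γ_S=0.818182; launch V₁=2·50/550=0.181818
k=0 src: V=0.1818
k=1 load: inc=0.181818, refl=0.181818·0.500000=0.0909; V=0.000000+0.181818+0.090909=0.2727
k=2 src: inc=0.090909, refl=0.090909·0.818182=0.0744; V=0.181818+0.090909+0.074380=0.3471
k=3 load: inc=0.074380, refl=0.074380·0.500000=0.0372; V=0.272727+0.074380+0.037190=0.3843
k=4 src: inc=0.037190, refl=0.037190·0.818182=0.0304; V=0.347107+0.037190+0.030428=0.4147
k=5 load: inc=0.030428, refl=0.030428·0.500000=0.0152; V=0.384298+0.030428+0.015214=0.4299

0 0 source 0.1818
1 4 load 0.2727
2 8 source 0.3471
3 12 load 0.3843
4 16 source 0.4147
5 20 load 0.4299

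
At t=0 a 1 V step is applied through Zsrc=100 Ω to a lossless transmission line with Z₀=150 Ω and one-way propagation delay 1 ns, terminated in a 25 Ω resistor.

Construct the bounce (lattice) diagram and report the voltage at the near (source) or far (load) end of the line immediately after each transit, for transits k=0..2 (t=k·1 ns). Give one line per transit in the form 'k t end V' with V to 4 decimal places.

Γ_L=-0.714286, Γ_S=-0.200000; launch V₁=1·150/250=0.600000
k=0 src: V=0.6000
k=1 load: inc=0.600000, refl=0.600000·-0.714286=-0.4286; V=0.000000+0.600000+-0.428571=0.1714
k=2 src: inc=-0.428571, refl=-0.428571·-0.200000=0.0857; V=0.600000+-0.428571+0.085714=0.2571

0 0 source 0.6000
1 1 load 0.1714
2 2 source 0.2571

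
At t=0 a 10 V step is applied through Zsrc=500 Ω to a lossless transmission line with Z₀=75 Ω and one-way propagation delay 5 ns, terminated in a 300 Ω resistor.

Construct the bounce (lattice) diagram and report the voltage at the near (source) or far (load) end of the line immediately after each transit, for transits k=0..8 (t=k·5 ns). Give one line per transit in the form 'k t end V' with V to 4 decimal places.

Γ_L=0.600000, Γ_S=0.739130; launch V₁=10·75/575=1.304348
k=0 src: V=1.3043
k=1 load: inc=1.304348, refl=1.304348·0.600000=0.7826; V=0.000000+1.304348+0.782609=2.0870
k=2 src: inc=0.782609, refl=0.782609·0.739130=0.5784; V=1.304348+0.782609+0.578450=2.6654
k=3 load: inc=0.578450, refl=0.578450·0.600000=0.3471; V=2.086957+0.578450+0.347070=3.0125
k=4 src: inc=0.347070, refl=0.347070·0.739130=0.2565; V=2.665406+0.347070+0.256530=3.2690
k=5 load: inc=0.256530, refl=0.256530·0.600000=0.1539; V=3.012476+0.256530+0.153918=3.4229
k=6 src: inc=0.153918, refl=0.153918·0.739130=0.1138; V=3.269006+0.153918+0.113765=3.5367
k=7 load: inc=0.113765, refl=0.113765·0.600000=0.0683; V=3.422924+0.113765+0.068259=3.6049
k=8 src: inc=0.068259, refl=0.068259·0.739130=0.0505; V=3.536690+0.068259+0.050453=3.6554

0 0 source 1.3043
1 5 load 2.0870
2 10 source 2.6654
3 15 load 3.0125
4 20 source 3.2690
5 25 load 3.4229
6 30 source 3.5367
7 35 load 3.6049
8 40 source 3.6554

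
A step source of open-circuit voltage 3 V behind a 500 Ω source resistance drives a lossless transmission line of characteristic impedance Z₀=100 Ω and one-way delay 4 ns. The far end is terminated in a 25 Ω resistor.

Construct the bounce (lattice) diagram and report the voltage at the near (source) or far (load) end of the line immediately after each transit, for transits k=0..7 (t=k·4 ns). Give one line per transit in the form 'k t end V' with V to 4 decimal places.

0 0 source 0.5000
1 4 load 0.2000
2 8 source 0.0000
3 12 load 0.1200
4 16 source 0.2000
5 20 load 0.1520
6 24 source 0.1200
7 28 load 0.1392

Γ_L=-0.600000, Γ_S=0.666667; launch V₁=3·100/600=0.500000
k=0 src: V=0.5000
k=1 load: inc=0.500000, refl=0.500000·-0.600000=-0.3000; V=0.000000+0.500000+-0.300000=0.2000
k=2 src: inc=-0.300000, refl=-0.300000·0.666667=-0.2000; V=0.500000+-0.300000+-0.200000=0.0000
k=3 load: inc=-0.200000, refl=-0.200000·-0.600000=0.1200; V=0.200000+-0.200000+0.120000=0.1200
k=4 src: inc=0.120000, refl=0.120000·0.666667=0.0800; V=0.000000+0.120000+0.080000=0.2000
k=5 load: inc=0.080000, refl=0.080000·-0.600000=-0.0480; V=0.120000+0.080000+-0.048000=0.1520
k=6 src: inc=-0.048000, refl=-0.048000·0.666667=-0.0320; V=0.200000+-0.048000+-0.032000=0.1200
k=7 load: inc=-0.032000, refl=-0.032000·-0.600000=0.0192; V=0.152000+-0.032000+0.019200=0.1392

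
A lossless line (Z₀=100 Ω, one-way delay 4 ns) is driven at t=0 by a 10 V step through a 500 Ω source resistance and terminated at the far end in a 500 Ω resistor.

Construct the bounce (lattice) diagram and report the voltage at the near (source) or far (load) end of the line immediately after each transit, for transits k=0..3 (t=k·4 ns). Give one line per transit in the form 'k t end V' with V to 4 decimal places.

Γ_L=0.666667, Γ_S=0.666667; launch V₁=10·100/600=1.666667
k=0 src: V=1.6667
k=1 load: inc=1.666667, refl=1.666667·0.666667=1.1111; V=0.000000+1.666667+1.111111=2.7778
k=2 src: inc=1.111111, refl=1.111111·0.666667=0.7407; V=1.666667+1.111111+0.740741=3.5185
k=3 load: inc=0.740741, refl=0.740741·0.666667=0.4938; V=2.777778+0.740741+0.493827=4.0123

0 0 source 1.6667
1 4 load 2.7778
2 8 source 3.5185
3 12 load 4.0123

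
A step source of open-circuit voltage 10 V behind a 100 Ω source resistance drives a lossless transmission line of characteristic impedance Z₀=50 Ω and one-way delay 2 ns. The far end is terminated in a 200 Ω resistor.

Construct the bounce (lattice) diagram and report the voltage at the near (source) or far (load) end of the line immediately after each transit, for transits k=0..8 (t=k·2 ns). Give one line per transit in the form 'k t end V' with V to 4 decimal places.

Γ_L=0.600000, Γ_S=0.333333; launch V₁=10·50/150=3.333333
k=0 src: V=3.3333
k=1 load: inc=3.333333, refl=3.333333·0.600000=2.0000; V=0.000000+3.333333+2.000000=5.3333
k=2 src: inc=2.000000, refl=2.000000·0.333333=0.6667; V=3.333333+2.000000+0.666667=6.0000
k=3 load: inc=0.666667, refl=0.666667·0.600000=0.4000; V=5.333333+0.666667+0.400000=6.4000
k=4 src: inc=0.400000, refl=0.400000·0.333333=0.1333; V=6.000000+0.400000+0.133333=6.5333
k=5 load: inc=0.133333, refl=0.133333·0.600000=0.0800; V=6.400000+0.133333+0.080000=6.6133
k=6 src: inc=0.080000, refl=0.080000·0.333333=0.0267; V=6.533333+0.080000+0.026667=6.6400
k=7 load: inc=0.026667, refl=0.026667·0.600000=0.0160; V=6.613333+0.026667+0.016000=6.6560
k=8 src: inc=0.016000, refl=0.016000·0.333333=0.0053; V=6.640000+0.016000+0.005333=6.6613

0 0 source 3.3333
1 2 load 5.3333
2 4 source 6.0000
3 6 load 6.4000
4 8 source 6.5333
5 10 load 6.6133
6 12 source 6.6400
7 14 load 6.6560
8 16 source 6.6613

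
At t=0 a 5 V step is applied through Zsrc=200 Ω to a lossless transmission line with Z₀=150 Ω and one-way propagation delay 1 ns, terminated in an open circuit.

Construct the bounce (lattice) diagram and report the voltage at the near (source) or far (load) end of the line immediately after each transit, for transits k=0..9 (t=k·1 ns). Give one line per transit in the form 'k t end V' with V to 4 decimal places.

0 0 source 2.1429
1 1 load 4.2857
2 2 source 4.5918
3 3 load 4.8980
4 4 source 4.9417
5 5 load 4.9854
6 6 source 4.9917
7 7 load 4.9979
8 8 source 4.9988
9 9 load 4.9997

Γ_L=1.000000, Γ_S=0.142857; launch V₁=5·150/350=2.142857
k=0 src: V=2.1429
k=1 load: inc=2.142857, refl=2.142857·1.000000=2.1429; V=0.000000+2.142857+2.142857=4.2857
k=2 src: inc=2.142857, refl=2.142857·0.142857=0.3061; V=2.142857+2.142857+0.306122=4.5918
k=3 load: inc=0.306122, refl=0.306122·1.000000=0.3061; V=4.285714+0.306122+0.306122=4.8980
k=4 src: inc=0.306122, refl=0.306122·0.142857=0.0437; V=4.591837+0.306122+0.043732=4.9417
k=5 load: inc=0.043732, refl=0.043732·1.000000=0.0437; V=4.897959+0.043732+0.043732=4.9854
k=6 src: inc=0.043732, refl=0.043732·0.142857=0.0062; V=4.941691+0.043732+0.006247=4.9917
k=7 load: inc=0.006247, refl=0.006247·1.000000=0.0062; V=4.985423+0.006247+0.006247=4.9979
k=8 src: inc=0.006247, refl=0.006247·0.142857=0.0009; V=4.991670+0.006247+0.000892=4.9988
k=9 load: inc=0.000892, refl=0.000892·1.000000=0.0009; V=4.997918+0.000892+0.000892=4.9997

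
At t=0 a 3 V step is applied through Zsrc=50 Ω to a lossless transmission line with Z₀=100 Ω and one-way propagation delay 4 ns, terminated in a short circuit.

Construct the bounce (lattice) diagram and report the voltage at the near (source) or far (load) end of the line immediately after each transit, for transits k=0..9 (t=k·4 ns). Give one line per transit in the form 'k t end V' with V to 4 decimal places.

0 0 source 2.0000
1 4 load 0.0000
2 8 source 0.6667
3 12 load 0.0000
4 16 source 0.2222
5 20 load 0.0000
6 24 source 0.0741
7 28 load 0.0000
8 32 source 0.0247
9 36 load 0.0000

Γ_L=-1.000000, Γ_S=-0.333333; launch V₁=3·100/150=2.000000
k=0 src: V=2.0000
k=1 load: inc=2.000000, refl=2.000000·-1.000000=-2.0000; V=0.000000+2.000000+-2.000000=0.0000
k=2 src: inc=-2.000000, refl=-2.000000·-0.333333=0.6667; V=2.000000+-2.000000+0.666667=0.6667
k=3 load: inc=0.666667, refl=0.666667·-1.000000=-0.6667; V=0.000000+0.666667+-0.666667=0.0000
k=4 src: inc=-0.666667, refl=-0.666667·-0.333333=0.2222; V=0.666667+-0.666667+0.222222=0.2222
k=5 load: inc=0.222222, refl=0.222222·-1.000000=-0.2222; V=0.000000+0.222222+-0.222222=0.0000
k=6 src: inc=-0.222222, refl=-0.222222·-0.333333=0.0741; V=0.222222+-0.222222+0.074074=0.0741
k=7 load: inc=0.074074, refl=0.074074·-1.000000=-0.0741; V=0.000000+0.074074+-0.074074=0.0000
k=8 src: inc=-0.074074, refl=-0.074074·-0.333333=0.0247; V=0.074074+-0.074074+0.024691=0.0247
k=9 load: inc=0.024691, refl=0.024691·-1.000000=-0.0247; V=0.000000+0.024691+-0.024691=0.0000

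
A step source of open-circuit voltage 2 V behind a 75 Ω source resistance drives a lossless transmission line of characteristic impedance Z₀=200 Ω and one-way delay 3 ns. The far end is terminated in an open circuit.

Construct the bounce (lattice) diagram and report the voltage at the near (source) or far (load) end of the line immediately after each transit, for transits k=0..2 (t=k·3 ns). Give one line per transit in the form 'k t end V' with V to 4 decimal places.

0 0 source 1.4545
1 3 load 2.9091
2 6 source 2.2479

Γ_L=1.000000, Γ_S=-0.454545; launch V₁=2·200/275=1.454545
k=0 src: V=1.4545
k=1 load: inc=1.454545, refl=1.454545·1.000000=1.4545; V=0.000000+1.454545+1.454545=2.9091
k=2 src: inc=1.454545, refl=1.454545·-0.454545=-0.6612; V=1.454545+1.454545+-0.661157=2.2479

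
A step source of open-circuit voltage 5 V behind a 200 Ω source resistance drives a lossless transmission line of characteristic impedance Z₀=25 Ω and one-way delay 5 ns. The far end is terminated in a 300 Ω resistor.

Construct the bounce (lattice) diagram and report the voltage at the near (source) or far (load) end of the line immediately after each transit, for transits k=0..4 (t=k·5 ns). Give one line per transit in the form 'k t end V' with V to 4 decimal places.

Γ_L=0.846154, Γ_S=0.777778; launch V₁=5·25/225=0.555556
k=0 src: V=0.5556
k=1 load: inc=0.555556, refl=0.555556·0.846154=0.4701; V=0.000000+0.555556+0.470085=1.0256
k=2 src: inc=0.470085, refl=0.470085·0.777778=0.3656; V=0.555556+0.470085+0.365622=1.3913
k=3 load: inc=0.365622, refl=0.365622·0.846154=0.3094; V=1.025641+0.365622+0.309372=1.7006
k=4 src: inc=0.309372, refl=0.309372·0.777778=0.2406; V=1.391263+0.309372+0.240623=1.9413

0 0 source 0.5556
1 5 load 1.0256
2 10 source 1.3913
3 15 load 1.7006
4 20 source 1.9413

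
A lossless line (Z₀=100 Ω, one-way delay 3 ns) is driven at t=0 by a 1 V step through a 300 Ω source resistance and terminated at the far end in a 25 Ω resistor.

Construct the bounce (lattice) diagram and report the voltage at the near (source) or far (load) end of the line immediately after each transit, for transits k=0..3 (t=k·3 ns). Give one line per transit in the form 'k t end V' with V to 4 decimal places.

0 0 source 0.2500
1 3 load 0.1000
2 6 source 0.0250
3 9 load 0.0700

Γ_L=-0.600000, Γ_S=0.500000; launch V₁=1·100/400=0.250000
k=0 src: V=0.2500
k=1 load: inc=0.250000, refl=0.250000·-0.600000=-0.1500; V=0.000000+0.250000+-0.150000=0.1000
k=2 src: inc=-0.150000, refl=-0.150000·0.500000=-0.0750; V=0.250000+-0.150000+-0.075000=0.0250
k=3 load: inc=-0.075000, refl=-0.075000·-0.600000=0.0450; V=0.100000+-0.075000+0.045000=0.0700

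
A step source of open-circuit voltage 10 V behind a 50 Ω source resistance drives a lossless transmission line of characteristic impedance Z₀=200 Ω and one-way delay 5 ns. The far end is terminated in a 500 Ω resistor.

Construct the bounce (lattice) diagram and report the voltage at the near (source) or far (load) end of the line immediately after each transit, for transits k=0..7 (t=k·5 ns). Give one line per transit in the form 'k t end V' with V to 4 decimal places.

Γ_L=0.428571, Γ_S=-0.600000; launch V₁=10·200/250=8.000000
k=0 src: V=8.0000
k=1 load: inc=8.000000, refl=8.000000·0.428571=3.4286; V=0.000000+8.000000+3.428571=11.4286
k=2 src: inc=3.428571, refl=3.428571·-0.600000=-2.0571; V=8.000000+3.428571+-2.057143=9.3714
k=3 load: inc=-2.057143, refl=-2.057143·0.428571=-0.8816; V=11.428571+-2.057143+-0.881633=8.4898
k=4 src: inc=-0.881633, refl=-0.881633·-0.600000=0.5290; V=9.371429+-0.881633+0.528980=9.0188
k=5 load: inc=0.528980, refl=0.528980·0.428571=0.2267; V=8.489796+0.528980+0.226706=9.2455
k=6 src: inc=0.226706, refl=0.226706·-0.600000=-0.1360; V=9.018776+0.226706+-0.136023=9.1095
k=7 load: inc=-0.136023, refl=-0.136023·0.428571=-0.0583; V=9.245481+-0.136023+-0.058296=9.0512

0 0 source 8.0000
1 5 load 11.4286
2 10 source 9.3714
3 15 load 8.4898
4 20 source 9.0188
5 25 load 9.2455
6 30 source 9.1095
7 35 load 9.0512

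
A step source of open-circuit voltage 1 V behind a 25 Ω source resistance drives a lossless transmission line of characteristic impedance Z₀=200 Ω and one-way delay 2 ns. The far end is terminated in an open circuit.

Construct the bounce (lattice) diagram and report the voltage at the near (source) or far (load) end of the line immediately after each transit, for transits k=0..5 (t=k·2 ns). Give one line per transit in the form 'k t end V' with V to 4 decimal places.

Γ_L=1.000000, Γ_S=-0.777778; launch V₁=1·200/225=0.888889
k=0 src: V=0.8889
k=1 load: inc=0.888889, refl=0.888889·1.000000=0.8889; V=0.000000+0.888889+0.888889=1.7778
k=2 src: inc=0.888889, refl=0.888889·-0.777778=-0.6914; V=0.888889+0.888889+-0.691358=1.0864
k=3 load: inc=-0.691358, refl=-0.691358·1.000000=-0.6914; V=1.777778+-0.691358+-0.691358=0.3951
k=4 src: inc=-0.691358, refl=-0.691358·-0.777778=0.5377; V=1.086420+-0.691358+0.537723=0.9328
k=5 load: inc=0.537723, refl=0.537723·1.000000=0.5377; V=0.395062+0.537723+0.537723=1.4705

0 0 source 0.8889
1 2 load 1.7778
2 4 source 1.0864
3 6 load 0.3951
4 8 source 0.9328
5 10 load 1.4705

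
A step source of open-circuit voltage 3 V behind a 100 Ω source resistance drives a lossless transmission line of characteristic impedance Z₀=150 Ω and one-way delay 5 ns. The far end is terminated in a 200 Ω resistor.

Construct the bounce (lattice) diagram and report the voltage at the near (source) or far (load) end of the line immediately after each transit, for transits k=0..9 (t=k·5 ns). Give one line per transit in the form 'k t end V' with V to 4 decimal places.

Γ_L=0.142857, Γ_S=-0.200000; launch V₁=3·150/250=1.800000
k=0 src: V=1.8000
k=1 load: inc=1.800000, refl=1.800000·0.142857=0.2571; V=0.000000+1.800000+0.257143=2.0571
k=2 src: inc=0.257143, refl=0.257143·-0.200000=-0.0514; V=1.800000+0.257143+-0.051429=2.0057
k=3 load: inc=-0.051429, refl=-0.051429·0.142857=-0.0073; V=2.057143+-0.051429+-0.007347=1.9984
k=4 src: inc=-0.007347, refl=-0.007347·-0.200000=0.0015; V=2.005714+-0.007347+0.001469=1.9998
k=5 load: inc=0.001469, refl=0.001469·0.142857=0.0002; V=1.998367+0.001469+0.000210=2.0000
k=6 src: inc=0.000210, refl=0.000210·-0.200000=-0.0000; V=1.999837+0.000210+-0.000042=2.0000
k=7 load: inc=-0.000042, refl=-0.000042·0.142857=-0.0000; V=2.000047+-0.000042+-0.000006=2.0000
k=8 src: inc=-0.000006, refl=-0.000006·-0.200000=0.0000; V=2.000005+-0.000006+0.000001=2.0000
k=9 load: inc=0.000001, refl=0.000001·0.142857=0.0000; V=1.999999+0.000001+0.000000=2.0000

0 0 source 1.8000
1 5 load 2.0571
2 10 source 2.0057
3 15 load 1.9984
4 20 source 1.9998
5 25 load 2.0000
6 30 source 2.0000
7 35 load 2.0000
8 40 source 2.0000
9 45 load 2.0000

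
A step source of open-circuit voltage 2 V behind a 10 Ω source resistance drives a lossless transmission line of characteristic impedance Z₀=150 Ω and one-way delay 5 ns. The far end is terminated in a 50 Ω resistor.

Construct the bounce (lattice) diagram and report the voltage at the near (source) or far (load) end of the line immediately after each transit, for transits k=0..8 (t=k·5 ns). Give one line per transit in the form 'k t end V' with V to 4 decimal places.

Γ_L=-0.500000, Γ_S=-0.875000; launch V₁=2·150/160=1.875000
k=0 src: V=1.8750
k=1 load: inc=1.875000, refl=1.875000·-0.500000=-0.9375; V=0.000000+1.875000+-0.937500=0.9375
k=2 src: inc=-0.937500, refl=-0.937500·-0.875000=0.8203; V=1.875000+-0.937500+0.820312=1.7578
k=3 load: inc=0.820312, refl=0.820312·-0.500000=-0.4102; V=0.937500+0.820312+-0.410156=1.3477
k=4 src: inc=-0.410156, refl=-0.410156·-0.875000=0.3589; V=1.757812+-0.410156+0.358887=1.7065
k=5 load: inc=0.358887, refl=0.358887·-0.500000=-0.1794; V=1.347656+0.358887+-0.179443=1.5271
k=6 src: inc=-0.179443, refl=-0.179443·-0.875000=0.1570; V=1.706543+-0.179443+0.157013=1.6841
k=7 load: inc=0.157013, refl=0.157013·-0.500000=-0.0785; V=1.527100+0.157013+-0.078506=1.6056
k=8 src: inc=-0.078506, refl=-0.078506·-0.875000=0.0687; V=1.684113+-0.078506+0.068693=1.6743

0 0 source 1.8750
1 5 load 0.9375
2 10 source 1.7578
3 15 load 1.3477
4 20 source 1.7065
5 25 load 1.5271
6 30 source 1.6841
7 35 load 1.6056
8 40 source 1.6743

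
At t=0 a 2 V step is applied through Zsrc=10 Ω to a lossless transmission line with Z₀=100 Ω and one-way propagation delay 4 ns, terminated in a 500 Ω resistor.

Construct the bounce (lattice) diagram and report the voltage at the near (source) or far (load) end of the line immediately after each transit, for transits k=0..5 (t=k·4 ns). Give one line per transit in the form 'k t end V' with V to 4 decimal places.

Γ_L=0.666667, Γ_S=-0.818182; launch V₁=2·100/110=1.818182
k=0 src: V=1.8182
k=1 load: inc=1.818182, refl=1.818182·0.666667=1.2121; V=0.000000+1.818182+1.212121=3.0303
k=2 src: inc=1.212121, refl=1.212121·-0.818182=-0.9917; V=1.818182+1.212121+-0.991736=2.0386
k=3 load: inc=-0.991736, refl=-0.991736·0.666667=-0.6612; V=3.030303+-0.991736+-0.661157=1.3774
k=4 src: inc=-0.661157, refl=-0.661157·-0.818182=0.5409; V=2.038567+-0.661157+0.540947=1.9184
k=5 load: inc=0.540947, refl=0.540947·0.666667=0.3606; V=1.377410+0.540947+0.360631=2.2790

0 0 source 1.8182
1 4 load 3.0303
2 8 source 2.0386
3 12 load 1.3774
4 16 source 1.9184
5 20 load 2.2790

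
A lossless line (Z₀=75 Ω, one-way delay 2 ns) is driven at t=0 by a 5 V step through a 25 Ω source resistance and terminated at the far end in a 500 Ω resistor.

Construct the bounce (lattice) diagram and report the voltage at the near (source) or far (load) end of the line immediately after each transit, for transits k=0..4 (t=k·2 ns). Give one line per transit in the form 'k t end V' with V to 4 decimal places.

Γ_L=0.739130, Γ_S=-0.500000; launch V₁=5·75/100=3.750000
k=0 src: V=3.7500
k=1 load: inc=3.750000, refl=3.750000·0.739130=2.7717; V=0.000000+3.750000+2.771739=6.5217
k=2 src: inc=2.771739, refl=2.771739·-0.500000=-1.3859; V=3.750000+2.771739+-1.385870=5.1359
k=3 load: inc=-1.385870, refl=-1.385870·0.739130=-1.0243; V=6.521739+-1.385870+-1.024338=4.1115
k=4 src: inc=-1.024338, refl=-1.024338·-0.500000=0.5122; V=5.135870+-1.024338+0.512169=4.6237

0 0 source 3.7500
1 2 load 6.5217
2 4 source 5.1359
3 6 load 4.1115
4 8 source 4.6237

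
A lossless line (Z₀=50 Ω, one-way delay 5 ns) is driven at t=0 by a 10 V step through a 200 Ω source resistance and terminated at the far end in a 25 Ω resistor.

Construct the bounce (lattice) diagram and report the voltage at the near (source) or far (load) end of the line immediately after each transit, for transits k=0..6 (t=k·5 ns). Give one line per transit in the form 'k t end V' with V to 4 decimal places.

0 0 source 2.0000
1 5 load 1.3333
2 10 source 0.9333
3 15 load 1.0667
4 20 source 1.1467
5 25 load 1.1200
6 30 source 1.1040

Γ_L=-0.333333, Γ_S=0.600000; launch V₁=10·50/250=2.000000
k=0 src: V=2.0000
k=1 load: inc=2.000000, refl=2.000000·-0.333333=-0.6667; V=0.000000+2.000000+-0.666667=1.3333
k=2 src: inc=-0.666667, refl=-0.666667·0.600000=-0.4000; V=2.000000+-0.666667+-0.400000=0.9333
k=3 load: inc=-0.400000, refl=-0.400000·-0.333333=0.1333; V=1.333333+-0.400000+0.133333=1.0667
k=4 src: inc=0.133333, refl=0.133333·0.600000=0.0800; V=0.933333+0.133333+0.080000=1.1467
k=5 load: inc=0.080000, refl=0.080000·-0.333333=-0.0267; V=1.066667+0.080000+-0.026667=1.1200
k=6 src: inc=-0.026667, refl=-0.026667·0.600000=-0.0160; V=1.146667+-0.026667+-0.016000=1.1040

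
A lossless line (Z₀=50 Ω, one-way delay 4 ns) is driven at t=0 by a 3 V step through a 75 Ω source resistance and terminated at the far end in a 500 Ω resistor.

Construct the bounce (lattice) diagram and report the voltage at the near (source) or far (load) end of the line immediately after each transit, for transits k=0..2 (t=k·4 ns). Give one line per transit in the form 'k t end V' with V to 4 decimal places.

Γ_L=0.818182, Γ_S=0.200000; launch V₁=3·50/125=1.200000
k=0 src: V=1.2000
k=1 load: inc=1.200000, refl=1.200000·0.818182=0.9818; V=0.000000+1.200000+0.981818=2.1818
k=2 src: inc=0.981818, refl=0.981818·0.200000=0.1964; V=1.200000+0.981818+0.196364=2.3782

0 0 source 1.2000
1 4 load 2.1818
2 8 source 2.3782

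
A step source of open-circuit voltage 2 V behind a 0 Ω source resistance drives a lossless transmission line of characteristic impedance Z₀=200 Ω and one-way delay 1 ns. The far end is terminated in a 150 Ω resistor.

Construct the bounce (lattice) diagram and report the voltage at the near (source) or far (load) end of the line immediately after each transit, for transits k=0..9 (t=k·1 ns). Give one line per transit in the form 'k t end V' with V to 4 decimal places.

Γ_L=-0.142857, Γ_S=-1.000000; launch V₁=2·200/200=2.000000
k=0 src: V=2.0000
k=1 load: inc=2.000000, refl=2.000000·-0.142857=-0.2857; V=0.000000+2.000000+-0.285714=1.7143
k=2 src: inc=-0.285714, refl=-0.285714·-1.000000=0.2857; V=2.000000+-0.285714+0.285714=2.0000
k=3 load: inc=0.285714, refl=0.285714·-0.142857=-0.0408; V=1.714286+0.285714+-0.040816=1.9592
k=4 src: inc=-0.040816, refl=-0.040816·-1.000000=0.0408; V=2.000000+-0.040816+0.040816=2.0000
k=5 load: inc=0.040816, refl=0.040816·-0.142857=-0.0058; V=1.959184+0.040816+-0.005831=1.9942
k=6 src: inc=-0.005831, refl=-0.005831·-1.000000=0.0058; V=2.000000+-0.005831+0.005831=2.0000
k=7 load: inc=0.005831, refl=0.005831·-0.142857=-0.0008; V=1.994169+0.005831+-0.000833=1.9992
k=8 src: inc=-0.000833, refl=-0.000833·-1.000000=0.0008; V=2.000000+-0.000833+0.000833=2.0000
k=9 load: inc=0.000833, refl=0.000833·-0.142857=-0.0001; V=1.999167+0.000833+-0.000119=1.9999

0 0 source 2.0000
1 1 load 1.7143
2 2 source 2.0000
3 3 load 1.9592
4 4 source 2.0000
5 5 load 1.9942
6 6 source 2.0000
7 7 load 1.9992
8 8 source 2.0000
9 9 load 1.9999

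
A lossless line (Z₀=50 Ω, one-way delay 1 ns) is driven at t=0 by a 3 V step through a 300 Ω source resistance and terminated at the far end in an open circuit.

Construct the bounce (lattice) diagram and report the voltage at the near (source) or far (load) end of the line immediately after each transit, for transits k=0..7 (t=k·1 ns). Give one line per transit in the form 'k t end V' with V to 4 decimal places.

0 0 source 0.4286
1 1 load 0.8571
2 2 source 1.1633
3 3 load 1.4694
4 4 source 1.6880
5 5 load 1.9067
6 6 source 2.0629
7 7 load 2.2191

Γ_L=1.000000, Γ_S=0.714286; launch V₁=3·50/350=0.428571
k=0 src: V=0.4286
k=1 load: inc=0.428571, refl=0.428571·1.000000=0.4286; V=0.000000+0.428571+0.428571=0.8571
k=2 src: inc=0.428571, refl=0.428571·0.714286=0.3061; V=0.428571+0.428571+0.306122=1.1633
k=3 load: inc=0.306122, refl=0.306122·1.000000=0.3061; V=0.857143+0.306122+0.306122=1.4694
k=4 src: inc=0.306122, refl=0.306122·0.714286=0.2187; V=1.163265+0.306122+0.218659=1.6880
k=5 load: inc=0.218659, refl=0.218659·1.000000=0.2187; V=1.469388+0.218659+0.218659=1.9067
k=6 src: inc=0.218659, refl=0.218659·0.714286=0.1562; V=1.688047+0.218659+0.156185=2.0629
k=7 load: inc=0.156185, refl=0.156185·1.000000=0.1562; V=1.906706+0.156185+0.156185=2.2191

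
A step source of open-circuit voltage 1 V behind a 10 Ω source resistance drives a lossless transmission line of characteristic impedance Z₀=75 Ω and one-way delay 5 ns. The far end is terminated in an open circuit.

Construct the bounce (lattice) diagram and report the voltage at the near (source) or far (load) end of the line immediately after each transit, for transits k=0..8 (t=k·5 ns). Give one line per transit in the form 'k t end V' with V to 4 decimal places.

0 0 source 0.8824
1 5 load 1.7647
2 10 source 1.0900
3 15 load 0.4152
4 20 source 0.9312
5 25 load 1.4472
6 30 source 1.0526
7 35 load 0.6580
8 40 source 0.9598

Γ_L=1.000000, Γ_S=-0.764706; launch V₁=1·75/85=0.882353
k=0 src: V=0.8824
k=1 load: inc=0.882353, refl=0.882353·1.000000=0.8824; V=0.000000+0.882353+0.882353=1.7647
k=2 src: inc=0.882353, refl=0.882353·-0.764706=-0.6747; V=0.882353+0.882353+-0.674740=1.0900
k=3 load: inc=-0.674740, refl=-0.674740·1.000000=-0.6747; V=1.764706+-0.674740+-0.674740=0.4152
k=4 src: inc=-0.674740, refl=-0.674740·-0.764706=0.5160; V=1.089965+-0.674740+0.515978=0.9312
k=5 load: inc=0.515978, refl=0.515978·1.000000=0.5160; V=0.415225+0.515978+0.515978=1.4472
k=6 src: inc=0.515978, refl=0.515978·-0.764706=-0.3946; V=0.931203+0.515978+-0.394571=1.0526
k=7 load: inc=-0.394571, refl=-0.394571·1.000000=-0.3946; V=1.447181+-0.394571+-0.394571=0.6580
k=8 src: inc=-0.394571, refl=-0.394571·-0.764706=0.3017; V=1.052610+-0.394571+0.301731=0.9598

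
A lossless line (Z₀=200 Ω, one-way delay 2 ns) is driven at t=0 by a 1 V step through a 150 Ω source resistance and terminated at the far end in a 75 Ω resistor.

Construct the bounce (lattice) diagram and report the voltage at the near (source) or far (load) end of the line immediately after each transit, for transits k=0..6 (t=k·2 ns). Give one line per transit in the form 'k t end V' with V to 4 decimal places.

0 0 source 0.5714
1 2 load 0.3117
2 4 source 0.3488
3 6 load 0.3319
4 8 source 0.3343
5 10 load 0.3332
6 12 source 0.3334

Γ_L=-0.454545, Γ_S=-0.142857; launch V₁=1·200/350=0.571429
k=0 src: V=0.5714
k=1 load: inc=0.571429, refl=0.571429·-0.454545=-0.2597; V=0.000000+0.571429+-0.259740=0.3117
k=2 src: inc=-0.259740, refl=-0.259740·-0.142857=0.0371; V=0.571429+-0.259740+0.037106=0.3488
k=3 load: inc=0.037106, refl=0.037106·-0.454545=-0.0169; V=0.311688+0.037106+-0.016866=0.3319
k=4 src: inc=-0.016866, refl=-0.016866·-0.142857=0.0024; V=0.348794+-0.016866+0.002409=0.3343
k=5 load: inc=0.002409, refl=0.002409·-0.454545=-0.0011; V=0.331928+0.002409+-0.001095=0.3332
k=6 src: inc=-0.001095, refl=-0.001095·-0.142857=0.0002; V=0.334337+-0.001095+0.000156=0.3334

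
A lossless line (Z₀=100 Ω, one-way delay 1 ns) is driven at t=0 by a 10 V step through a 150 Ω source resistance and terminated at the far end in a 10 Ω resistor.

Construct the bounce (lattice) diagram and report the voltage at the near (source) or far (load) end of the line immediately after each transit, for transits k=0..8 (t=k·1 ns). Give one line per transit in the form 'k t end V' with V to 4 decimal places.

0 0 source 4.0000
1 1 load 0.7273
2 2 source 0.0727
3 3 load 0.6083
4 4 source 0.7154
5 5 load 0.6277
6 6 source 0.6102
7 7 load 0.6246
8 8 source 0.6274

Γ_L=-0.818182, Γ_S=0.200000; launch V₁=10·100/250=4.000000
k=0 src: V=4.0000
k=1 load: inc=4.000000, refl=4.000000·-0.818182=-3.2727; V=0.000000+4.000000+-3.272727=0.7273
k=2 src: inc=-3.272727, refl=-3.272727·0.200000=-0.6545; V=4.000000+-3.272727+-0.654545=0.0727
k=3 load: inc=-0.654545, refl=-0.654545·-0.818182=0.5355; V=0.727273+-0.654545+0.535537=0.6083
k=4 src: inc=0.535537, refl=0.535537·0.200000=0.1071; V=0.072727+0.535537+0.107107=0.7154
k=5 load: inc=0.107107, refl=0.107107·-0.818182=-0.0876; V=0.608264+0.107107+-0.087633=0.6277
k=6 src: inc=-0.087633, refl=-0.087633·0.200000=-0.0175; V=0.715372+-0.087633+-0.017527=0.6102
k=7 load: inc=-0.017527, refl=-0.017527·-0.818182=0.0143; V=0.627739+-0.017527+0.014340=0.6246
k=8 src: inc=0.014340, refl=0.014340·0.200000=0.0029; V=0.610212+0.014340+0.002868=0.6274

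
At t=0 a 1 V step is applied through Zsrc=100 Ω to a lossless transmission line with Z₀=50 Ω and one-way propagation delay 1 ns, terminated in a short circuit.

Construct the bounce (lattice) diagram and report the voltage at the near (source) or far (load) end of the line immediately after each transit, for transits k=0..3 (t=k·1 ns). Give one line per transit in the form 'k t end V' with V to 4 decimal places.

0 0 source 0.3333
1 1 load 0.0000
2 2 source -0.1111
3 3 load 0.0000

Γ_L=-1.000000, Γ_S=0.333333; launch V₁=1·50/150=0.333333
k=0 src: V=0.3333
k=1 load: inc=0.333333, refl=0.333333·-1.000000=-0.3333; V=0.000000+0.333333+-0.333333=0.0000
k=2 src: inc=-0.333333, refl=-0.333333·0.333333=-0.1111; V=0.333333+-0.333333+-0.111111=-0.1111
k=3 load: inc=-0.111111, refl=-0.111111·-1.000000=0.1111; V=0.000000+-0.111111+0.111111=0.0000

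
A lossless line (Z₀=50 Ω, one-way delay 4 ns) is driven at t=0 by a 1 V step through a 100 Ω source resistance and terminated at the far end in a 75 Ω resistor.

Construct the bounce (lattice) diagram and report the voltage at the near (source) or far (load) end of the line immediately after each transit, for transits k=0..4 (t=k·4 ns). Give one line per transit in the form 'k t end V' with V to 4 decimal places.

0 0 source 0.3333
1 4 load 0.4000
2 8 source 0.4222
3 12 load 0.4267
4 16 source 0.4281

Γ_L=0.200000, Γ_S=0.333333; launch V₁=1·50/150=0.333333
k=0 src: V=0.3333
k=1 load: inc=0.333333, refl=0.333333·0.200000=0.0667; V=0.000000+0.333333+0.066667=0.4000
k=2 src: inc=0.066667, refl=0.066667·0.333333=0.0222; V=0.333333+0.066667+0.022222=0.4222
k=3 load: inc=0.022222, refl=0.022222·0.200000=0.0044; V=0.400000+0.022222+0.004444=0.4267
k=4 src: inc=0.004444, refl=0.004444·0.333333=0.0015; V=0.422222+0.004444+0.001481=0.4281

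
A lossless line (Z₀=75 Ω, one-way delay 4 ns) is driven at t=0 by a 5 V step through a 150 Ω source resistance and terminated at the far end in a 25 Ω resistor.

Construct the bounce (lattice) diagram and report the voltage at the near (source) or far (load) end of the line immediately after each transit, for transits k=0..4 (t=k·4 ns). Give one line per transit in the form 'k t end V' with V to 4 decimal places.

0 0 source 1.6667
1 4 load 0.8333
2 8 source 0.5556
3 12 load 0.6944
4 16 source 0.7407

Γ_L=-0.500000, Γ_S=0.333333; launch V₁=5·75/225=1.666667
k=0 src: V=1.6667
k=1 load: inc=1.666667, refl=1.666667·-0.500000=-0.8333; V=0.000000+1.666667+-0.833333=0.8333
k=2 src: inc=-0.833333, refl=-0.833333·0.333333=-0.2778; V=1.666667+-0.833333+-0.277778=0.5556
k=3 load: inc=-0.277778, refl=-0.277778·-0.500000=0.1389; V=0.833333+-0.277778+0.138889=0.6944
k=4 src: inc=0.138889, refl=0.138889·0.333333=0.0463; V=0.555556+0.138889+0.046296=0.7407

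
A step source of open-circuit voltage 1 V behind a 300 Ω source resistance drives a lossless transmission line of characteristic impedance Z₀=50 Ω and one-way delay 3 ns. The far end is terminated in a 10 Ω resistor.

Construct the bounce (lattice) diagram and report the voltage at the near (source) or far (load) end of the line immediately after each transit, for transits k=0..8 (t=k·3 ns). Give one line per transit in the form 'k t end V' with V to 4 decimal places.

Γ_L=-0.666667, Γ_S=0.714286; launch V₁=1·50/350=0.142857
k=0 src: V=0.1429
k=1 load: inc=0.142857, refl=0.142857·-0.666667=-0.0952; V=0.000000+0.142857+-0.095238=0.0476
k=2 src: inc=-0.095238, refl=-0.095238·0.714286=-0.0680; V=0.142857+-0.095238+-0.068027=-0.0204
k=3 load: inc=-0.068027, refl=-0.068027·-0.666667=0.0454; V=0.047619+-0.068027+0.045351=0.0249
k=4 src: inc=0.045351, refl=0.045351·0.714286=0.0324; V=-0.020408+0.045351+0.032394=0.0573
k=5 load: inc=0.032394, refl=0.032394·-0.666667=-0.0216; V=0.024943+0.032394+-0.021596=0.0357
k=6 src: inc=-0.021596, refl=-0.021596·0.714286=-0.0154; V=0.057337+-0.021596+-0.015426=0.0203
k=7 load: inc=-0.015426, refl=-0.015426·-0.666667=0.0103; V=0.035741+-0.015426+0.010284=0.0306
k=8 src: inc=0.010284, refl=0.010284·0.714286=0.0073; V=0.020316+0.010284+0.007346=0.0379

0 0 source 0.1429
1 3 load 0.0476
2 6 source -0.0204
3 9 load 0.0249
4 12 source 0.0573
5 15 load 0.0357
6 18 source 0.0203
7 21 load 0.0306
8 24 source 0.0379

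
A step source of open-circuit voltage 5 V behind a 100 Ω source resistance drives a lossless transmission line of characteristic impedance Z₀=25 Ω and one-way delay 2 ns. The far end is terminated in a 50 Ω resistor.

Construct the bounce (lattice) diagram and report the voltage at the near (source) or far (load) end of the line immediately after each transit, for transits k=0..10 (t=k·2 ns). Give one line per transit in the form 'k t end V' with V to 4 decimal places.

Γ_L=0.333333, Γ_S=0.600000; launch V₁=5·25/125=1.000000
k=0 src: V=1.0000
k=1 load: inc=1.000000, refl=1.000000·0.333333=0.3333; V=0.000000+1.000000+0.333333=1.3333
k=2 src: inc=0.333333, refl=0.333333·0.600000=0.2000; V=1.000000+0.333333+0.200000=1.5333
k=3 load: inc=0.200000, refl=0.200000·0.333333=0.0667; V=1.333333+0.200000+0.066667=1.6000
k=4 src: inc=0.066667, refl=0.066667·0.600000=0.0400; V=1.533333+0.066667+0.040000=1.6400
k=5 load: inc=0.040000, refl=0.040000·0.333333=0.0133; V=1.600000+0.040000+0.013333=1.6533
k=6 src: inc=0.013333, refl=0.013333·0.600000=0.0080; V=1.640000+0.013333+0.008000=1.6613
k=7 load: inc=0.008000, refl=0.008000·0.333333=0.0027; V=1.653333+0.008000+0.002667=1.6640
k=8 src: inc=0.002667, refl=0.002667·0.600000=0.0016; V=1.661333+0.002667+0.001600=1.6656
k=9 load: inc=0.001600, refl=0.001600·0.333333=0.0005; V=1.664000+0.001600+0.000533=1.6661
k=10 src: inc=0.000533, refl=0.000533·0.600000=0.0003; V=1.665600+0.000533+0.000320=1.6665

0 0 source 1.0000
1 2 load 1.3333
2 4 source 1.5333
3 6 load 1.6000
4 8 source 1.6400
5 10 load 1.6533
6 12 source 1.6613
7 14 load 1.6640
8 16 source 1.6656
9 18 load 1.6661
10 20 source 1.6665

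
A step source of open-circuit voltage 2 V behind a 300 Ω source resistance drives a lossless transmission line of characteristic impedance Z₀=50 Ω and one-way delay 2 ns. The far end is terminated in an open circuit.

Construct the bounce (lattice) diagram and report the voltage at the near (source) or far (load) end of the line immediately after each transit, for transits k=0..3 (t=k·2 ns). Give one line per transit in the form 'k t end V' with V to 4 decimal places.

Γ_L=1.000000, Γ_S=0.714286; launch V₁=2·50/350=0.285714
k=0 src: V=0.2857
k=1 load: inc=0.285714, refl=0.285714·1.000000=0.2857; V=0.000000+0.285714+0.285714=0.5714
k=2 src: inc=0.285714, refl=0.285714·0.714286=0.2041; V=0.285714+0.285714+0.204082=0.7755
k=3 load: inc=0.204082, refl=0.204082·1.000000=0.2041; V=0.571429+0.204082+0.204082=0.9796

0 0 source 0.2857
1 2 load 0.5714
2 4 source 0.7755
3 6 load 0.9796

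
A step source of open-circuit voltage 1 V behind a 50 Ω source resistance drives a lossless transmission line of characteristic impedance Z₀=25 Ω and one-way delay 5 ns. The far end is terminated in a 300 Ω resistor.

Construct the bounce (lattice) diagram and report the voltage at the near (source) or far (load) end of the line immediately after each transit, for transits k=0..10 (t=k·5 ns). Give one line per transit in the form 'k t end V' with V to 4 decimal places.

0 0 source 0.3333
1 5 load 0.6154
2 10 source 0.7094
3 15 load 0.7890
4 20 source 0.8155
5 25 load 0.8379
6 30 source 0.8454
7 35 load 0.8517
8 40 source 0.8538
9 45 load 0.8556
10 50 source 0.8562

Γ_L=0.846154, Γ_S=0.333333; launch V₁=1·25/75=0.333333
k=0 src: V=0.3333
k=1 load: inc=0.333333, refl=0.333333·0.846154=0.2821; V=0.000000+0.333333+0.282051=0.6154
k=2 src: inc=0.282051, refl=0.282051·0.333333=0.0940; V=0.333333+0.282051+0.094017=0.7094
k=3 load: inc=0.094017, refl=0.094017·0.846154=0.0796; V=0.615385+0.094017+0.079553=0.7890
k=4 src: inc=0.079553, refl=0.079553·0.333333=0.0265; V=0.709402+0.079553+0.026518=0.8155
k=5 load: inc=0.026518, refl=0.026518·0.846154=0.0224; V=0.788955+0.026518+0.022438=0.8379
k=6 src: inc=0.022438, refl=0.022438·0.333333=0.0075; V=0.815472+0.022438+0.007479=0.8454
k=7 load: inc=0.007479, refl=0.007479·0.846154=0.0063; V=0.837910+0.007479+0.006329=0.8517
k=8 src: inc=0.006329, refl=0.006329·0.333333=0.0021; V=0.845390+0.006329+0.002110=0.8538
k=9 load: inc=0.002110, refl=0.002110·0.846154=0.0018; V=0.851718+0.002110+0.001785=0.8556
k=10 src: inc=0.001785, refl=0.001785·0.333333=0.0006; V=0.853828+0.001785+0.000595=0.8562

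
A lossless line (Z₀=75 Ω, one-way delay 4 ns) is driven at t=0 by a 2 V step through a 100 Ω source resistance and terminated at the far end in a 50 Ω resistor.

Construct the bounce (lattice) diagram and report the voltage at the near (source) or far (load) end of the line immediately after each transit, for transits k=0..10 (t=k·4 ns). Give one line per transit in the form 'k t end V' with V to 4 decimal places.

0 0 source 0.8571
1 4 load 0.6857
2 8 source 0.6612
3 12 load 0.6661
4 16 source 0.6668
5 20 load 0.6667
6 24 source 0.6667
7 28 load 0.6667
8 32 source 0.6667
9 36 load 0.6667
10 40 source 0.6667

Γ_L=-0.200000, Γ_S=0.142857; launch V₁=2·75/175=0.857143
k=0 src: V=0.8571
k=1 load: inc=0.857143, refl=0.857143·-0.200000=-0.1714; V=0.000000+0.857143+-0.171429=0.6857
k=2 src: inc=-0.171429, refl=-0.171429·0.142857=-0.0245; V=0.857143+-0.171429+-0.024490=0.6612
k=3 load: inc=-0.024490, refl=-0.024490·-0.200000=0.0049; V=0.685714+-0.024490+0.004898=0.6661
k=4 src: inc=0.004898, refl=0.004898·0.142857=0.0007; V=0.661224+0.004898+0.000700=0.6668
k=5 load: inc=0.000700, refl=0.000700·-0.200000=-0.0001; V=0.666122+0.000700+-0.000140=0.6667
k=6 src: inc=-0.000140, refl=-0.000140·0.142857=-0.0000; V=0.666822+-0.000140+-0.000020=0.6667
k=7 load: inc=-0.000020, refl=-0.000020·-0.200000=0.0000; V=0.666682+-0.000020+0.000004=0.6667
k=8 src: inc=0.000004, refl=0.000004·0.142857=0.0000; V=0.666662+0.000004+0.000001=0.6667
k=9 load: inc=0.000001, refl=0.000001·-0.200000=-0.0000; V=0.666666+0.000001+-0.000000=0.6667
k=10 src: inc=-0.000000, refl=-0.000000·0.142857=-0.0000; V=0.666667+-0.000000+-0.000000=0.6667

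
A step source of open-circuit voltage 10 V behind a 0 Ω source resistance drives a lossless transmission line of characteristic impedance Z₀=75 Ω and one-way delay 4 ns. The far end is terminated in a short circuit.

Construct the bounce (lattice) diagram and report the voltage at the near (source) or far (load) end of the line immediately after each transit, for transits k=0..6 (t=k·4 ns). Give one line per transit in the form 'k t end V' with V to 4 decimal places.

Γ_L=-1.000000, Γ_S=-1.000000; launch V₁=10·75/75=10.000000
k=0 src: V=10.0000
k=1 load: inc=10.000000, refl=10.000000·-1.000000=-10.0000; V=0.000000+10.000000+-10.000000=0.0000
k=2 src: inc=-10.000000, refl=-10.000000·-1.000000=10.0000; V=10.000000+-10.000000+10.000000=10.0000
k=3 load: inc=10.000000, refl=10.000000·-1.000000=-10.0000; V=0.000000+10.000000+-10.000000=0.0000
k=4 src: inc=-10.000000, refl=-10.000000·-1.000000=10.0000; V=10.000000+-10.000000+10.000000=10.0000
k=5 load: inc=10.000000, refl=10.000000·-1.000000=-10.0000; V=0.000000+10.000000+-10.000000=0.0000
k=6 src: inc=-10.000000, refl=-10.000000·-1.000000=10.0000; V=10.000000+-10.000000+10.000000=10.0000

0 0 source 10.0000
1 4 load 0.0000
2 8 source 10.0000
3 12 load 0.0000
4 16 source 10.0000
5 20 load 0.0000
6 24 source 10.0000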